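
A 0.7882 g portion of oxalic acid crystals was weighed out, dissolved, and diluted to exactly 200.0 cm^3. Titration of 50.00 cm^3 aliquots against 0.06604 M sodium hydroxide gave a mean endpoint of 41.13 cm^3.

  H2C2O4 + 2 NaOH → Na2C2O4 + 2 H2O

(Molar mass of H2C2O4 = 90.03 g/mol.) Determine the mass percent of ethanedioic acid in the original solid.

62.05 %

n(NaOH) per titration = 0.04113 × 0.06604 = 2.716 × 10^-3 mol
From the 1:2 ratio, n(H2C2O4) in each aliquot = 1/2 × 2.716 × 10^-3 = 1.358 × 10^-3 mol
n(H2C2O4) in the whole flask = 1.358 × 10^-3 × 200.0/50.00 = 5.432 × 10^-3 mol
mass of H2C2O4 = 5.432 × 10^-3 × 90.03 = 0.4891 g
% H2C2O4 = 0.4891 / 0.7882 × 100 = 62.05 %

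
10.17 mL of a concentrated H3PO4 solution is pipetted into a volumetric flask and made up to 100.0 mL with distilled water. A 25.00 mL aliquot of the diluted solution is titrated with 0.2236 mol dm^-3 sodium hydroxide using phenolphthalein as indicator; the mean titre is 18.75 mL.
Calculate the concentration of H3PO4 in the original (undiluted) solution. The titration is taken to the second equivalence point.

H3PO4 + 2 NaOH → Na2HPO4 + 2 H2O
n(NaOH) = 0.01875 × 0.2236 = 4.192 × 10^-3 mol
From the 1:2 ratio, n(H3PO4) in the aliquot = 1/2 × 4.192 × 10^-3 = 2.096 × 10^-3 mol
[H3PO4]_dilute = 2.096 × 10^-3 / 0.02500 = 0.08385 mol/L
Dilution factor = 100.0 / 10.17 = 9.833
[H3PO4]_stock = 0.08385 × 9.833 = 0.8245 mol/L

0.8245 mol/L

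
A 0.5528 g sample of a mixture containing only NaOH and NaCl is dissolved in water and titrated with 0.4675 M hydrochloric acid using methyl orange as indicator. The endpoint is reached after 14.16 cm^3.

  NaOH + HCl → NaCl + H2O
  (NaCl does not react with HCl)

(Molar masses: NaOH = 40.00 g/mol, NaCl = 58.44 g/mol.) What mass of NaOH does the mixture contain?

0.2648 g

n(HCl) = 0.01416 × 0.4675 = 6.620 × 10^-3 mol
Let x = n(NaOH), y = n(NaCl).
Titrant: 1x = 6.620 × 10^-3;  mass: 40.00x + 58.44y = 0.5528
Solving, x = 6.620 × 10^-3 mol, y = 4.928 × 10^-3 mol
mass of NaOH = 6.620 × 10^-3 × 40.00 = 0.2648 g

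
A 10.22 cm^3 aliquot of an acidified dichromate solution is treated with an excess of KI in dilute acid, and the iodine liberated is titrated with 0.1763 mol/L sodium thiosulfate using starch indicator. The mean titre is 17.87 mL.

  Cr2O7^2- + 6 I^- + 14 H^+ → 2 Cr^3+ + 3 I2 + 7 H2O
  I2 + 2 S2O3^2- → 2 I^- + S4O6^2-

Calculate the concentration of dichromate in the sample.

n(S2O3^2-) = 0.01787 × 0.1763 = 3.150 × 10^-3 mol
n(I2) = n(S2O3^2-)/2 = 1.575 × 10^-3 mol
From the 1:3 ratio, n(Cr2O7^2-) in the aliquot = 1/3 × 1.575 × 10^-3 = 5.251 × 10^-4 mol
[Cr2O7^2-] = 5.251 × 10^-4 / 0.01022 = 0.05138 mol/L

0.05138 mol/L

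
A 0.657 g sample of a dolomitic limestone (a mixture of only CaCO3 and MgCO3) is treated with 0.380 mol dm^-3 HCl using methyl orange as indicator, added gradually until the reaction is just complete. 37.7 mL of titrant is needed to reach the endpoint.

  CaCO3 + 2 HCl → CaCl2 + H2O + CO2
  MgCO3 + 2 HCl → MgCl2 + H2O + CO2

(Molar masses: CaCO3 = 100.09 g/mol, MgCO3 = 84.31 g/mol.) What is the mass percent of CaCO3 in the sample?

n(HCl) = 0.0377 × 0.380 = 0.0143 mol
Let x = n(CaCO3), y = n(MgCO3).
Titrant: 2x + 2y = 0.0143;  mass: 100.09x + 84.31y = 0.657
Solving, x = 3.36 × 10^-3 mol, y = 3.80 × 10^-3 mol
mass of CaCO3 = 3.36 × 10^-3 × 100.09 = 0.337 g
% CaCO3 = 0.337 / 0.657 × 100 = 51.3 %

51.3 %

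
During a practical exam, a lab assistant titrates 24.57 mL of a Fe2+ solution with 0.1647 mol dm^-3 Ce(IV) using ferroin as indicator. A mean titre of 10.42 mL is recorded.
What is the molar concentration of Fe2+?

Ce^4+ + Fe^2+ → Ce^3+ + Fe^3+
n(Ce4+) = 0.01042 L × 0.1647 mol/L = 1.716 × 10^-3 mol
n(Fe2+) = 1.716 × 10^-3 mol (1:1 mole ratio)
[Fe2+] = 1.716 × 10^-3 mol / 0.02457 L = 0.06985 mol/L

0.06985 mol/L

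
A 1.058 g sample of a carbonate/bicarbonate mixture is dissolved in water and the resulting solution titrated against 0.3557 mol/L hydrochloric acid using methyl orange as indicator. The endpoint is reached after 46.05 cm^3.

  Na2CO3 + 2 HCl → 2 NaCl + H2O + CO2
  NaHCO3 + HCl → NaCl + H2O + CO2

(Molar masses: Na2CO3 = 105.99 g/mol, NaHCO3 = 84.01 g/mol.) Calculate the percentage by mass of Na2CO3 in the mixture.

n(HCl) = 0.04605 × 0.3557 = 0.01638 mol
Let x = n(Na2CO3), y = n(NaHCO3).
Titrant: 2x + 1y = 0.01638;  mass: 105.99x + 84.01y = 1.058
Solving, x = 5.128 × 10^-3 mol, y = 6.124 × 10^-3 mol
mass of Na2CO3 = 5.128 × 10^-3 × 105.99 = 0.5435 g
% Na2CO3 = 0.5435 / 1.058 × 100 = 51.37 %

51.37 %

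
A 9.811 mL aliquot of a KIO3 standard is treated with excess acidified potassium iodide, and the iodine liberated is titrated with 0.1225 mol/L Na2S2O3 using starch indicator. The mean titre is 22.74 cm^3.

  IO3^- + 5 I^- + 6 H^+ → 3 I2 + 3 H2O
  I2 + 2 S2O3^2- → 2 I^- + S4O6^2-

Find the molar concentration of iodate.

n(S2O3^2-) = 0.02274 × 0.1225 = 2.786 × 10^-3 mol
n(I2) = n(S2O3^2-)/2 = 1.393 × 10^-3 mol
From the 1:3 ratio, n(IO3^-) in the aliquot = 1/3 × 1.393 × 10^-3 = 4.643 × 10^-4 mol
[IO3^-] = 4.643 × 10^-4 / 0.009811 = 0.04732 mol/L

0.04732 mol/L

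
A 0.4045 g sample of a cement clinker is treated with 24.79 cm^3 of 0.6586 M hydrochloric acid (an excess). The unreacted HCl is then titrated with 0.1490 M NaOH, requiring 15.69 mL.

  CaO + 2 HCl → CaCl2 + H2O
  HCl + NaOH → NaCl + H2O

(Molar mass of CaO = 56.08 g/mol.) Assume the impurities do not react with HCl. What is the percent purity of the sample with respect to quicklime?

96.97 %

n(HCl) added = 0.02479 × 0.6586 = 0.01633 mol
n(NaOH) used in back-titration = 0.01569 × 0.1490 = 2.338 × 10^-3 mol
n(HCl) left over = 2.338 × 10^-3 mol (1:1 ratio)
n(HCl) consumed by analyte = 0.01633 − 2.338 × 10^-3 = 0.01399 mol
From the 1:2 ratio, n(CaO) = 1/2 × 0.01399 = 6.994 × 10^-3 mol
mass of CaO = 6.994 × 10^-3 × 56.08 = 0.3922 g
% CaO = 0.3922 / 0.4045 × 100 = 96.97 %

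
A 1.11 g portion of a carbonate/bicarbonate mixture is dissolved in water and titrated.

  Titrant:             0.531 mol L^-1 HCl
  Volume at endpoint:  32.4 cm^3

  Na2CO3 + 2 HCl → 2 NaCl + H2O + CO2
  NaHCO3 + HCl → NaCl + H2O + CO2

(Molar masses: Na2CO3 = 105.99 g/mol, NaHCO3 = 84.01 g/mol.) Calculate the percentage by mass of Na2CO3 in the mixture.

51.6 %

n(HCl) = 0.0324 × 0.531 = 0.0172 mol
Let x = n(Na2CO3), y = n(NaHCO3).
Titrant: 2x + 1y = 0.0172;  mass: 105.99x + 84.01y = 1.11
Solving, x = 5.41 × 10^-3 mol, y = 6.39 × 10^-3 mol
mass of Na2CO3 = 5.41 × 10^-3 × 105.99 = 0.573 g
% Na2CO3 = 0.573 / 1.11 × 100 = 51.6 %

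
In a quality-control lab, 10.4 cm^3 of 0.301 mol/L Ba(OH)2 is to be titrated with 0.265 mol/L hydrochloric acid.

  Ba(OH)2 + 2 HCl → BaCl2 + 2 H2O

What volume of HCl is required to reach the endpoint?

23.6 mL

n(Ba(OH)2) = 0.0104 L × 0.301 mol/L = 3.13 × 10^-3 mol
From the 2:1 stoichiometry, n(HCl) = 2/1 × 3.13 × 10^-3 = 6.26 × 10^-3 mol
V(HCl) = 6.26 × 10^-3 mol / 0.265 mol/L = 0.0236 L = 23.6 mL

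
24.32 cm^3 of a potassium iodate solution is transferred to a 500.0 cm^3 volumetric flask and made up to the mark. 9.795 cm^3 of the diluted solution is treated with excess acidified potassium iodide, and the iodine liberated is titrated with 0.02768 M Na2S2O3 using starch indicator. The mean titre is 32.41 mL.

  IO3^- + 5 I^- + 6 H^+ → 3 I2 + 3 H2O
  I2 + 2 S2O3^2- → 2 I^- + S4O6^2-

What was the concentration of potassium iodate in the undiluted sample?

0.3138 M

n(S2O3^2-) = 0.03241 × 0.02768 = 8.971 × 10^-4 mol
n(I2) = n(S2O3^2-)/2 = 4.486 × 10^-4 mol
From the 1:3 ratio, n(IO3^-) in the aliquot = 1/3 × 4.486 × 10^-4 = 1.495 × 10^-4 mol
[IO3^-]_dilute = 1.495 × 10^-4 / 0.009795 = 0.01526 mol/L
[IO3^-]_original = 0.01526 × 500.0/24.32 = 0.3138 mol/L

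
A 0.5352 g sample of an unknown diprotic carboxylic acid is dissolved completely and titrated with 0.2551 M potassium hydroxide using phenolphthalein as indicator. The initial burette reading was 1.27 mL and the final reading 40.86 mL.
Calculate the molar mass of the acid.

n(KOH) = 0.03959 L × 0.2551 mol/L = 0.01010 mol
From the 1:2 ratio, n(H2A) = 1/2 × 0.01010 = 5.050 × 10^-3 mol
M = m / n = 0.5352 g / 5.050 × 10^-3 mol = 106.0 g/mol

106.0 g/mol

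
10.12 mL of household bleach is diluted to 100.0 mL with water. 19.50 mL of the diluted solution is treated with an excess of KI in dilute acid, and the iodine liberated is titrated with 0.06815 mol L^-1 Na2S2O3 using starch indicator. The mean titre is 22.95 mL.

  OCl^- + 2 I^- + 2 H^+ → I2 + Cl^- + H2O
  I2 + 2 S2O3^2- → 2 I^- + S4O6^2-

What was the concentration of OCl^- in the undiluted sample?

n(S2O3^2-) = 0.02295 × 0.06815 = 1.564 × 10^-3 mol
n(I2) = n(S2O3^2-)/2 = 7.820 × 10^-4 mol
n(OCl^-) in the aliquot = 7.820 × 10^-4 mol (1:1 ratio)
[OCl^-]_dilute = 7.820 × 10^-4 / 0.01950 = 0.04010 mol/L
[OCl^-]_original = 0.04010 × 100.0/10.12 = 0.3963 mol/L

0.3963 mol/L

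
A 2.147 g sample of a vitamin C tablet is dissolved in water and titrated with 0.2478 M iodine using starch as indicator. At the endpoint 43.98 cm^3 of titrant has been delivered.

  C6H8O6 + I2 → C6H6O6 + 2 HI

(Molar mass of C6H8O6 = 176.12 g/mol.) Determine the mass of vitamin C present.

1.919 g

n(I2) = 0.04398 L × 0.2478 mol/L = 0.01090 mol
n(C6H8O6) = 0.01090 mol (1:1 ratio)
mass of C6H8O6 = 0.01090 × 176.12 g/mol = 1.919 g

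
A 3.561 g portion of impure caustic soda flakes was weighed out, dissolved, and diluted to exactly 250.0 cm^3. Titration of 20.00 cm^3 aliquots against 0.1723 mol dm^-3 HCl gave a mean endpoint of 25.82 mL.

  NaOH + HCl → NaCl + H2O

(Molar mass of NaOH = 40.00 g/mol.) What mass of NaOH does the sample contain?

2.224 g

n(HCl) per titration = 0.02582 × 0.1723 = 4.449 × 10^-3 mol
n(NaOH) in each aliquot = 4.449 × 10^-3 mol (1:1 ratio)
n(NaOH) in the whole flask = 4.449 × 10^-3 × 250.0/20.00 = 0.05561 mol
mass of NaOH = 0.05561 × 40.00 = 2.224 g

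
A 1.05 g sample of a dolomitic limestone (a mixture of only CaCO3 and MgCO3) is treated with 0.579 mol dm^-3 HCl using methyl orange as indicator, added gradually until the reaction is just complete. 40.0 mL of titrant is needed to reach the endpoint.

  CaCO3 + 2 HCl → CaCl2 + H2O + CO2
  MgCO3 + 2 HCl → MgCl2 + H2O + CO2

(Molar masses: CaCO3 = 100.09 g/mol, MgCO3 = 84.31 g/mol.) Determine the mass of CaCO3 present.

0.467 g

n(HCl) = 0.0400 × 0.579 = 0.0232 mol
Let x = n(CaCO3), y = n(MgCO3).
Titrant: 2x + 2y = 0.0232;  mass: 100.09x + 84.31y = 1.05
Solving, x = 4.67 × 10^-3 mol, y = 6.91 × 10^-3 mol
mass of CaCO3 = 4.67 × 10^-3 × 100.09 = 0.467 g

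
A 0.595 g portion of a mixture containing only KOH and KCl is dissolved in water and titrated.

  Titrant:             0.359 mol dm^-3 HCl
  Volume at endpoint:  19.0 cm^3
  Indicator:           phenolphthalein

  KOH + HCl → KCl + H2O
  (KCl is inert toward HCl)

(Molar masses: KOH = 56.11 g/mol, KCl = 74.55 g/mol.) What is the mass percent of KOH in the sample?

n(HCl) = 0.0190 × 0.359 = 6.82 × 10^-3 mol
Let x = n(KOH), y = n(KCl).
Titrant: 1x = 6.82 × 10^-3;  mass: 56.11x + 74.55y = 0.595
Solving, x = 6.82 × 10^-3 mol, y = 2.85 × 10^-3 mol
mass of KOH = 6.82 × 10^-3 × 56.11 = 0.383 g
% KOH = 0.383 / 0.595 × 100 = 64.3 %

64.3 %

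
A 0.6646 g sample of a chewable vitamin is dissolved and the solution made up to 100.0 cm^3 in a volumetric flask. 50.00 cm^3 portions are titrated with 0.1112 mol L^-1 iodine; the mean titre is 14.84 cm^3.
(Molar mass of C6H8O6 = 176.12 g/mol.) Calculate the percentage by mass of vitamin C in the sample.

C6H8O6 + I2 → C6H6O6 + 2 HI
n(I2) per titration = 0.01484 × 0.1112 = 1.650 × 10^-3 mol
n(C6H8O6) in each aliquot = 1.650 × 10^-3 mol (1:1 ratio)
n(C6H8O6) in the whole flask = 1.650 × 10^-3 × 100.0/50.00 = 3.300 × 10^-3 mol
mass of C6H8O6 = 3.300 × 10^-3 × 176.12 = 0.5813 g
% C6H8O6 = 0.5813 / 0.6646 × 100 = 87.46 %

87.46 %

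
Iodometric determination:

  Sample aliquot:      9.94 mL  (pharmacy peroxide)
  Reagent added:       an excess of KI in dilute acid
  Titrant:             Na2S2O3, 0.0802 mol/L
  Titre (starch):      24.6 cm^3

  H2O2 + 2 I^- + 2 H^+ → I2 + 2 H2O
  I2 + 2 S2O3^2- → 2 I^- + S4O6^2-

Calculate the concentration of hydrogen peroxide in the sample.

n(S2O3^2-) = 0.0246 × 0.0802 = 1.97 × 10^-3 mol
n(I2) = n(S2O3^2-)/2 = 9.86 × 10^-4 mol
n(H2O2) in the aliquot = 9.86 × 10^-4 mol (1:1 ratio)
[H2O2] = 9.86 × 10^-4 / 0.00994 = 0.0992 mol/L

0.0992 mol/L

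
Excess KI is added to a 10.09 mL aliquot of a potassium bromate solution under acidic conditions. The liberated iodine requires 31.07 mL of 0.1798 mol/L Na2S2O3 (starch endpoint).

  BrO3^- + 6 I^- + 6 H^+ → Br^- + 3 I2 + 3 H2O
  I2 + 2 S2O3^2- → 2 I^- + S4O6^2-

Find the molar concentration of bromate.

n(S2O3^2-) = 0.03107 × 0.1798 = 5.586 × 10^-3 mol
n(I2) = n(S2O3^2-)/2 = 2.793 × 10^-3 mol
From the 1:3 ratio, n(BrO3^-) in the aliquot = 1/3 × 2.793 × 10^-3 = 9.311 × 10^-4 mol
[BrO3^-] = 9.311 × 10^-4 / 0.01009 = 0.09228 mol/L

0.09228 mol/L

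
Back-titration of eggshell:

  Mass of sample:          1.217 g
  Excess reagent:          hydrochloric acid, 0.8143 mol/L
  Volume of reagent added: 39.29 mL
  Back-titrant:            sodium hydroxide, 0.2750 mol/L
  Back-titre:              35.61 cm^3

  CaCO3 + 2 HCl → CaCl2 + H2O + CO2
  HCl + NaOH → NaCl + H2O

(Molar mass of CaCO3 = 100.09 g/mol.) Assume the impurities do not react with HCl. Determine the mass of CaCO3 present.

1.111 g

n(HCl) added = 0.03929 × 0.8143 = 0.03199 mol
n(NaOH) used in back-titration = 0.03561 × 0.2750 = 9.793 × 10^-3 mol
n(HCl) left over = 9.793 × 10^-3 mol (1:1 ratio)
n(HCl) consumed by analyte = 0.03199 − 9.793 × 10^-3 = 0.02220 mol
From the 1:2 ratio, n(CaCO3) = 1/2 × 0.02220 = 0.01110 mol
mass of CaCO3 = 0.01110 × 100.09 = 1.111 g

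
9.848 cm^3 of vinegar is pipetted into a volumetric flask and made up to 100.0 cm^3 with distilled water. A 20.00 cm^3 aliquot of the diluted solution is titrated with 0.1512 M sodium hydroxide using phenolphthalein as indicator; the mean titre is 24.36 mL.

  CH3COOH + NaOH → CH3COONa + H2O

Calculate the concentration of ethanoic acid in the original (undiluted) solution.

1.870 M

n(NaOH) = 0.02436 × 0.1512 = 3.683 × 10^-3 mol
n(CH3COOH) in the aliquot = 3.683 × 10^-3 mol (1:1 ratio)
[CH3COOH]_dilute = 3.683 × 10^-3 / 0.02000 = 0.1842 mol/L
Dilution factor = 100.0 / 9.848 = 10.15
[CH3COOH]_stock = 0.1842 × 10.15 = 1.870 mol/L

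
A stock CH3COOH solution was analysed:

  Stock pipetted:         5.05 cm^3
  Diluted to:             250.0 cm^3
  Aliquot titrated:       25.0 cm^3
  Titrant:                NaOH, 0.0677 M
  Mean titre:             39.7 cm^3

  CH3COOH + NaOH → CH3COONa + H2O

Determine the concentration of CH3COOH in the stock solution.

5.32 M

n(NaOH) = 0.0397 × 0.0677 = 2.69 × 10^-3 mol
n(CH3COOH) in the aliquot = 2.69 × 10^-3 mol (1:1 ratio)
[CH3COOH]_dilute = 2.69 × 10^-3 / 0.0250 = 0.108 mol/L
Dilution factor = 250.0 / 5.05 = 49.50
[CH3COOH]_stock = 0.108 × 49.50 = 5.32 mol/L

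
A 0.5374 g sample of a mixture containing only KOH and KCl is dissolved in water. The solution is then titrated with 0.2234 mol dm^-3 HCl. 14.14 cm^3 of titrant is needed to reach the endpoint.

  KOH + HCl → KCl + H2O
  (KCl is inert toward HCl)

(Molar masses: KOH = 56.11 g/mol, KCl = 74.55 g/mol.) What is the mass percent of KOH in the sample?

n(HCl) = 0.01414 × 0.2234 = 3.159 × 10^-3 mol
Let x = n(KOH), y = n(KCl).
Titrant: 1x = 3.159 × 10^-3;  mass: 56.11x + 74.55y = 0.5374
Solving, x = 3.159 × 10^-3 mol, y = 4.831 × 10^-3 mol
mass of KOH = 3.159 × 10^-3 × 56.11 = 0.1772 g
% KOH = 0.1772 / 0.5374 × 100 = 32.98 %

32.98 %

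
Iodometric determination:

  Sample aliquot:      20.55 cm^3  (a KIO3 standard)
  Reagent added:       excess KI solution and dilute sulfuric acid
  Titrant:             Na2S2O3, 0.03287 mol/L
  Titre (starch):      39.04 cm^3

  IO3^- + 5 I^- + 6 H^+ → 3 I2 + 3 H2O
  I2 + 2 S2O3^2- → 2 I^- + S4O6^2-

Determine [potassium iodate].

n(S2O3^2-) = 0.03904 × 0.03287 = 1.283 × 10^-3 mol
n(I2) = n(S2O3^2-)/2 = 6.416 × 10^-4 mol
From the 1:3 ratio, n(IO3^-) in the aliquot = 1/3 × 6.416 × 10^-4 = 2.139 × 10^-4 mol
[IO3^-] = 2.139 × 10^-4 / 0.02055 = 0.01041 mol/L

0.01041 mol/L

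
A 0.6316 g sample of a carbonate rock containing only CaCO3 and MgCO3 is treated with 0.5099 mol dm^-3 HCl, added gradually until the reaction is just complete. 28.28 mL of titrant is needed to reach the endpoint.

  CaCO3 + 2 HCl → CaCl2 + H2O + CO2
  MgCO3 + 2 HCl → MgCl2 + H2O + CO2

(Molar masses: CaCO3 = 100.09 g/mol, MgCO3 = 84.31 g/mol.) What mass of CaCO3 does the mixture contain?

0.1505 g

n(HCl) = 0.02828 × 0.5099 = 0.01442 mol
Let x = n(CaCO3), y = n(MgCO3).
Titrant: 2x + 2y = 0.01442;  mass: 100.09x + 84.31y = 0.6316
Solving, x = 1.504 × 10^-3 mol, y = 5.706 × 10^-3 mol
mass of CaCO3 = 1.504 × 10^-3 × 100.09 = 0.1505 g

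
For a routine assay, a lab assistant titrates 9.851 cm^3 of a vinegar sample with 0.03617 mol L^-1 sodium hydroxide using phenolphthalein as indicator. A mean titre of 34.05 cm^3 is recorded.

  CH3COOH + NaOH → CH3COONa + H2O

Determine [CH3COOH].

0.1250 mol/L

n(NaOH) = 0.03405 L × 0.03617 mol/L = 1.232 × 10^-3 mol
n(CH3COOH) = 1.232 × 10^-3 mol (1:1 mole ratio)
[CH3COOH] = 1.232 × 10^-3 mol / 0.009851 L = 0.1250 mol/L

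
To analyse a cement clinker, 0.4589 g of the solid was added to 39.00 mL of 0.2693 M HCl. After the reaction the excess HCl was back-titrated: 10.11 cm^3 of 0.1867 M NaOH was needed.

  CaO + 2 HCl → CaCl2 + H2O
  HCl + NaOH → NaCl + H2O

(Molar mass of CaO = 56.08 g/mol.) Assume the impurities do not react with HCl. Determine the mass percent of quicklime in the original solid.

52.64 %

n(HCl) added = 0.03900 × 0.2693 = 0.01050 mol
n(NaOH) used in back-titration = 0.01011 × 0.1867 = 1.888 × 10^-3 mol
n(HCl) left over = 1.888 × 10^-3 mol (1:1 ratio)
n(HCl) consumed by analyte = 0.01050 − 1.888 × 10^-3 = 8.615 × 10^-3 mol
From the 1:2 ratio, n(CaO) = 1/2 × 8.615 × 10^-3 = 4.308 × 10^-3 mol
mass of CaO = 4.308 × 10^-3 × 56.08 = 0.2416 g
% CaO = 0.2416 / 0.4589 × 100 = 52.64 %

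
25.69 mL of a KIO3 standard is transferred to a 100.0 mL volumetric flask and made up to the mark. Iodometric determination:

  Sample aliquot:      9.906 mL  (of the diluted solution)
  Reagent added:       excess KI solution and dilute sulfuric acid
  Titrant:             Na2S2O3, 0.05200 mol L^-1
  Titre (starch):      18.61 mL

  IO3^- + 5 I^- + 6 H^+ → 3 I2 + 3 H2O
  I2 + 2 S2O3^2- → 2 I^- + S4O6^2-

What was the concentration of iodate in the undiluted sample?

0.06338 mol/L

n(S2O3^2-) = 0.01861 × 0.05200 = 9.677 × 10^-4 mol
n(I2) = n(S2O3^2-)/2 = 4.839 × 10^-4 mol
From the 1:3 ratio, n(IO3^-) in the aliquot = 1/3 × 4.839 × 10^-4 = 1.613 × 10^-4 mol
[IO3^-]_dilute = 1.613 × 10^-4 / 0.009906 = 0.01628 mol/L
[IO3^-]_original = 0.01628 × 100.0/25.69 = 0.06338 mol/L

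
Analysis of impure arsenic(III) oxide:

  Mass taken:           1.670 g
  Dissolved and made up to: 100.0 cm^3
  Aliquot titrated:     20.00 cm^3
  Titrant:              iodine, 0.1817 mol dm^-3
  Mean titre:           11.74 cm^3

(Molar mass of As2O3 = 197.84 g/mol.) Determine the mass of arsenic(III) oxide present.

1.055 g

As2O3 + 2 I2 + 2 H2O → As2O5 + 4 HI
n(I2) per titration = 0.01174 × 0.1817 = 2.133 × 10^-3 mol
From the 1:2 ratio, n(As2O3) in each aliquot = 1/2 × 2.133 × 10^-3 = 1.067 × 10^-3 mol
n(As2O3) in the whole flask = 1.067 × 10^-3 × 100.0/20.00 = 5.333 × 10^-3 mol
mass of As2O3 = 5.333 × 10^-3 × 197.84 = 1.055 g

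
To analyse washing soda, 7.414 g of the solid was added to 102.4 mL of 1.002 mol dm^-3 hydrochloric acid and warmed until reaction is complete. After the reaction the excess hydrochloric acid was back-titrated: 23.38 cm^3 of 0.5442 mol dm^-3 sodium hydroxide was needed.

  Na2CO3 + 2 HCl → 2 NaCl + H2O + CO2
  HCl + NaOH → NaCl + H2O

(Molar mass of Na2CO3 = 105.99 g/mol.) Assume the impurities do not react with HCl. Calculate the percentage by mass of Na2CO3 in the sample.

n(HCl) added = 0.1024 × 1.002 = 0.1026 mol
n(NaOH) used in back-titration = 0.02338 × 0.5442 = 0.01272 mol
n(HCl) left over = 0.01272 mol (1:1 ratio)
n(HCl) consumed by analyte = 0.1026 − 0.01272 = 0.08988 mol
From the 1:2 ratio, n(Na2CO3) = 1/2 × 0.08988 = 0.04494 mol
mass of Na2CO3 = 0.04494 × 105.99 = 4.763 g
% Na2CO3 = 4.763 / 7.414 × 100 = 64.25 %

64.25 %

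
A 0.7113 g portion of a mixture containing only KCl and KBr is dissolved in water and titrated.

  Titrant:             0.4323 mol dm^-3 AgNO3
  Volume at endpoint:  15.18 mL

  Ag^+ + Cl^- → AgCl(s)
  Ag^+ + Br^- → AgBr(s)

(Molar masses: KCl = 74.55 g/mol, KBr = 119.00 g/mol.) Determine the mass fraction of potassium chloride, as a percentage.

n(AgNO3) = 0.01518 × 0.4323 = 6.562 × 10^-3 mol
Let x = n(KCl), y = n(KBr).
Titrant: 1x + 1y = 6.562 × 10^-3;  mass: 74.55x + 119.00y = 0.7113
Solving, x = 1.566 × 10^-3 mol, y = 4.996 × 10^-3 mol
mass of KCl = 1.566 × 10^-3 × 74.55 = 0.1168 g
% KCl = 0.1168 / 0.7113 × 100 = 16.41 %

16.41 %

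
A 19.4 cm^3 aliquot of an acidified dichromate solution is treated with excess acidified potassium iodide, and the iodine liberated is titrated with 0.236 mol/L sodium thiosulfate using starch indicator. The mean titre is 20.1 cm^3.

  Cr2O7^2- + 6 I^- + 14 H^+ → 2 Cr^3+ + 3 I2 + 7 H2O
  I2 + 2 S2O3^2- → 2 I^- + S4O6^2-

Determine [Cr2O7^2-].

n(S2O3^2-) = 0.0201 × 0.236 = 4.74 × 10^-3 mol
n(I2) = n(S2O3^2-)/2 = 2.37 × 10^-3 mol
From the 1:3 ratio, n(Cr2O7^2-) in the aliquot = 1/3 × 2.37 × 10^-3 = 7.91 × 10^-4 mol
[Cr2O7^2-] = 7.91 × 10^-4 / 0.0194 = 0.0408 mol/L

0.0408 mol/L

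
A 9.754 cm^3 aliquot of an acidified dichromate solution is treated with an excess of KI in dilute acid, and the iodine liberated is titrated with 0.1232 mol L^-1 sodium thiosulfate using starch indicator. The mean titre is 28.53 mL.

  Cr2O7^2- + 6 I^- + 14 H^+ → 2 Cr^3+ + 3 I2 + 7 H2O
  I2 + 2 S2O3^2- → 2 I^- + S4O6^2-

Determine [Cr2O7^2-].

0.06006 mol/L

n(S2O3^2-) = 0.02853 × 0.1232 = 3.515 × 10^-3 mol
n(I2) = n(S2O3^2-)/2 = 1.757 × 10^-3 mol
From the 1:3 ratio, n(Cr2O7^2-) in the aliquot = 1/3 × 1.757 × 10^-3 = 5.858 × 10^-4 mol
[Cr2O7^2-] = 5.858 × 10^-4 / 0.009754 = 0.06006 mol/L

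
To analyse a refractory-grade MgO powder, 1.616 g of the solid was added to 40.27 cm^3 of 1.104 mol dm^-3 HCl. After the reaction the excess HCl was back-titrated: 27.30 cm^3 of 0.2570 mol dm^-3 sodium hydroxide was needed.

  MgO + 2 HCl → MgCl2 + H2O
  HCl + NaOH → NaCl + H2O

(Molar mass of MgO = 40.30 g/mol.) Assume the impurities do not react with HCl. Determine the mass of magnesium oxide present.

n(HCl) added = 0.04027 × 1.104 = 0.04446 mol
n(NaOH) used in back-titration = 0.02730 × 0.2570 = 7.016 × 10^-3 mol
n(HCl) left over = 7.016 × 10^-3 mol (1:1 ratio)
n(HCl) consumed by analyte = 0.04446 − 7.016 × 10^-3 = 0.03744 mol
From the 1:2 ratio, n(MgO) = 1/2 × 0.03744 = 0.01872 mol
mass of MgO = 0.01872 × 40.30 = 0.7545 g

0.7545 g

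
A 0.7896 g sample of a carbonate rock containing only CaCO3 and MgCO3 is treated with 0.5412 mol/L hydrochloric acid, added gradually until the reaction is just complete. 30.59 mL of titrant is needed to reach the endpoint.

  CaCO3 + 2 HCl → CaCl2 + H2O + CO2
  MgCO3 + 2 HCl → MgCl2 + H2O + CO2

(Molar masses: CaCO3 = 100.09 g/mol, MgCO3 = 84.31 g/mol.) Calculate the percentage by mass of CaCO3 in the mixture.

n(HCl) = 0.03059 × 0.5412 = 0.01656 mol
Let x = n(CaCO3), y = n(MgCO3).
Titrant: 2x + 2y = 0.01656;  mass: 100.09x + 84.31y = 0.7896
Solving, x = 5.812 × 10^-3 mol, y = 2.466 × 10^-3 mol
mass of CaCO3 = 5.812 × 10^-3 × 100.09 = 0.5817 g
% CaCO3 = 0.5817 / 0.7896 × 100 = 73.67 %

73.67 %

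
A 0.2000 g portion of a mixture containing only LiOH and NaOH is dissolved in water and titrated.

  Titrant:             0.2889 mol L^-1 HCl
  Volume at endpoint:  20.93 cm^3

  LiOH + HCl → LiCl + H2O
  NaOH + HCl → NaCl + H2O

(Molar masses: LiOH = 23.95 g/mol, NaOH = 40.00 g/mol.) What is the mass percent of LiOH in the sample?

31.24 %

n(HCl) = 0.02093 × 0.2889 = 6.047 × 10^-3 mol
Let x = n(LiOH), y = n(NaOH).
Titrant: 1x + 1y = 6.047 × 10^-3;  mass: 23.95x + 40.00y = 0.2000
Solving, x = 2.609 × 10^-3 mol, y = 3.438 × 10^-3 mol
mass of LiOH = 2.609 × 10^-3 × 23.95 = 0.06247 g
% LiOH = 0.06247 / 0.2000 × 100 = 31.24 %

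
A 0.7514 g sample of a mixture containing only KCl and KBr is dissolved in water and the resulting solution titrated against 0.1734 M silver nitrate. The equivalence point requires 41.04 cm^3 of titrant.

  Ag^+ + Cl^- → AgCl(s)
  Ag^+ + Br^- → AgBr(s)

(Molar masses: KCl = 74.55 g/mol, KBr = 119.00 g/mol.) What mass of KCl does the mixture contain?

n(AgNO3) = 0.04104 × 0.1734 = 7.116 × 10^-3 mol
Let x = n(KCl), y = n(KBr).
Titrant: 1x + 1y = 7.116 × 10^-3;  mass: 74.55x + 119.00y = 0.7514
Solving, x = 2.147 × 10^-3 mol, y = 4.969 × 10^-3 mol
mass of KCl = 2.147 × 10^-3 × 74.55 = 0.1601 g

0.1601 g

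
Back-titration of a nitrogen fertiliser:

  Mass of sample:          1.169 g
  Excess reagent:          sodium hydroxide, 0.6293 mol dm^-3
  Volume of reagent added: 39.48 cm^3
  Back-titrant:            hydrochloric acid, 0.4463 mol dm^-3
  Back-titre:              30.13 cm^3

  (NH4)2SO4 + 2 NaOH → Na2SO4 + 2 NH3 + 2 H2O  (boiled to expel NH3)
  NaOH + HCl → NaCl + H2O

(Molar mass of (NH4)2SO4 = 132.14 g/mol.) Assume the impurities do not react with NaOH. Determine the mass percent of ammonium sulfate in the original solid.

64.42 %

n(NaOH) added = 0.03948 × 0.6293 = 0.02484 mol
n(HCl) used in back-titration = 0.03013 × 0.4463 = 0.01345 mol
n(NaOH) left over = 0.01345 mol (1:1 ratio)
n(NaOH) consumed by analyte = 0.02484 − 0.01345 = 0.01140 mol
From the 1:2 ratio, n((NH4)2SO4) = 1/2 × 0.01140 = 5.699 × 10^-3 mol
mass of (NH4)2SO4 = 5.699 × 10^-3 × 132.14 = 0.7530 g
% (NH4)2SO4 = 0.7530 / 1.169 × 100 = 64.42 %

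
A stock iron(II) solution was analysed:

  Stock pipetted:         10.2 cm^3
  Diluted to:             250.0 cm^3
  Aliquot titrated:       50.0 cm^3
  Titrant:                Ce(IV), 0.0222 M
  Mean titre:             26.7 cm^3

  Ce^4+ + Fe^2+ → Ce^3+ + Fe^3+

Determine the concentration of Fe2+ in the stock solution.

0.291 M

n(Ce4+) = 0.0267 × 0.0222 = 5.93 × 10^-4 mol
n(Fe2+) in the aliquot = 5.93 × 10^-4 mol (1:1 ratio)
[Fe2+]_dilute = 5.93 × 10^-4 / 0.0500 = 0.0119 mol/L
Dilution factor = 250.0 / 10.2 = 24.51
[Fe2+]_stock = 0.0119 × 24.51 = 0.291 mol/L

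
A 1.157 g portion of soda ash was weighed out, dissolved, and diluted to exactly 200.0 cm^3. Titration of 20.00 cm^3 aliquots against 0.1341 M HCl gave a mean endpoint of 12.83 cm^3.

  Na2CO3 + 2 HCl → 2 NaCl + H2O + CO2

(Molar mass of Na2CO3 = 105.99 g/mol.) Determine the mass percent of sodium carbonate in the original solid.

78.81 %

n(HCl) per titration = 0.01283 × 0.1341 = 1.721 × 10^-3 mol
From the 1:2 ratio, n(Na2CO3) in each aliquot = 1/2 × 1.721 × 10^-3 = 8.603 × 10^-4 mol
n(Na2CO3) in the whole flask = 8.603 × 10^-4 × 200.0/20.00 = 8.603 × 10^-3 mol
mass of Na2CO3 = 8.603 × 10^-3 × 105.99 = 0.9118 g
% Na2CO3 = 0.9118 / 1.157 × 100 = 78.81 %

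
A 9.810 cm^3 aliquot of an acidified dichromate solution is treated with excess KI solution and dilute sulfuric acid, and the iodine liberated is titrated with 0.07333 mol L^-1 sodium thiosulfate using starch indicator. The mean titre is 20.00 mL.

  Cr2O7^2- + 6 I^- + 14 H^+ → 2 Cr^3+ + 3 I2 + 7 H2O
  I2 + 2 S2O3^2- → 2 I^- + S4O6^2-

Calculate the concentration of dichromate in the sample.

0.02492 mol/L

n(S2O3^2-) = 0.02000 × 0.07333 = 1.467 × 10^-3 mol
n(I2) = n(S2O3^2-)/2 = 7.333 × 10^-4 mol
From the 1:3 ratio, n(Cr2O7^2-) in the aliquot = 1/3 × 7.333 × 10^-4 = 2.444 × 10^-4 mol
[Cr2O7^2-] = 2.444 × 10^-4 / 0.009810 = 0.02492 mol/L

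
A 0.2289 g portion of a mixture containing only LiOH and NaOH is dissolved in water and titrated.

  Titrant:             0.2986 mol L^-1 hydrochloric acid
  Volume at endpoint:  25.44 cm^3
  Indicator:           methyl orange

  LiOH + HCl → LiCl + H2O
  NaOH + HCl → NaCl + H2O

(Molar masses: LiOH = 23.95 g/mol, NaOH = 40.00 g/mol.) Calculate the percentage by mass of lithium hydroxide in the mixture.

48.86 %

n(HCl) = 0.02544 × 0.2986 = 7.596 × 10^-3 mol
Let x = n(LiOH), y = n(NaOH).
Titrant: 1x + 1y = 7.596 × 10^-3;  mass: 23.95x + 40.00y = 0.2289
Solving, x = 4.670 × 10^-3 mol, y = 2.926 × 10^-3 mol
mass of LiOH = 4.670 × 10^-3 × 23.95 = 0.1118 g
% LiOH = 0.1118 / 0.2289 × 100 = 48.86 %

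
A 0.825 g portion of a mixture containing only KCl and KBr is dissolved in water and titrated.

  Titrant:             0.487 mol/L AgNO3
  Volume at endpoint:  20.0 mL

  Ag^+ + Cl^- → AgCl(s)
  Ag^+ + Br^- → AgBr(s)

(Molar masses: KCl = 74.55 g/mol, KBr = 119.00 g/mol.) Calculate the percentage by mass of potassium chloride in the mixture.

67.9 %

n(AgNO3) = 0.0200 × 0.487 = 9.74 × 10^-3 mol
Let x = n(KCl), y = n(KBr).
Titrant: 1x + 1y = 9.74 × 10^-3;  mass: 74.55x + 119.00y = 0.825
Solving, x = 7.52 × 10^-3 mol, y = 2.22 × 10^-3 mol
mass of KCl = 7.52 × 10^-3 × 74.55 = 0.560 g
% KCl = 0.560 / 0.825 × 100 = 67.9 %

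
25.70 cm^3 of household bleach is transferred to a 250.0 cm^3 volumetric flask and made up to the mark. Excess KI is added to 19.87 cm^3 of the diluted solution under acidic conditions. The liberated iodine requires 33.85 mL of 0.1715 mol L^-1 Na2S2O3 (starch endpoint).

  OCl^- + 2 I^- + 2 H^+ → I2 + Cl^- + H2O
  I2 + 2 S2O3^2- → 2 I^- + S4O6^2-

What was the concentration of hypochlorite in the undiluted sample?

n(S2O3^2-) = 0.03385 × 0.1715 = 5.805 × 10^-3 mol
n(I2) = n(S2O3^2-)/2 = 2.903 × 10^-3 mol
n(OCl^-) in the aliquot = 2.903 × 10^-3 mol (1:1 ratio)
[OCl^-]_dilute = 2.903 × 10^-3 / 0.01987 = 0.1461 mol/L
[OCl^-]_original = 0.1461 × 250.0/25.70 = 1.421 mol/L

1.421 mol/L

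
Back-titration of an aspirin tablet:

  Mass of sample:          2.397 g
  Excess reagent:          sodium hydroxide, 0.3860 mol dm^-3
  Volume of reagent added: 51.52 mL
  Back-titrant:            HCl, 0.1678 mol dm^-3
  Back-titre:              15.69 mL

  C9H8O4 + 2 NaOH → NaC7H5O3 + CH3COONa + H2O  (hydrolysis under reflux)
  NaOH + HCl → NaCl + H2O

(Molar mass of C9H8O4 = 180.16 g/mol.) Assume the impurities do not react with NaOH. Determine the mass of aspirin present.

n(NaOH) added = 0.05152 × 0.3860 = 0.01989 mol
n(HCl) used in back-titration = 0.01569 × 0.1678 = 2.633 × 10^-3 mol
n(NaOH) left over = 2.633 × 10^-3 mol (1:1 ratio)
n(NaOH) consumed by analyte = 0.01989 − 2.633 × 10^-3 = 0.01725 mol
From the 1:2 ratio, n(C9H8O4) = 1/2 × 0.01725 = 8.627 × 10^-3 mol
mass of C9H8O4 = 8.627 × 10^-3 × 180.16 = 1.554 g

1.554 g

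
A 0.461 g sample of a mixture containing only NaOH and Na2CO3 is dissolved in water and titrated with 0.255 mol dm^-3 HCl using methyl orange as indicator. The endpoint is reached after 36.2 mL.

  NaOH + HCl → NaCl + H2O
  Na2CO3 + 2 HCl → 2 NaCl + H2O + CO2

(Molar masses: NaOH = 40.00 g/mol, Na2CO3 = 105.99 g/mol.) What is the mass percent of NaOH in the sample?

18.8 %

n(HCl) = 0.0362 × 0.255 = 9.23 × 10^-3 mol
Let x = n(NaOH), y = n(Na2CO3).
Titrant: 1x + 2y = 9.23 × 10^-3;  mass: 40.00x + 105.99y = 0.461
Solving, x = 2.17 × 10^-3 mol, y = 3.53 × 10^-3 mol
mass of NaOH = 2.17 × 10^-3 × 40.00 = 0.0868 g
% NaOH = 0.0868 / 0.461 × 100 = 18.8 %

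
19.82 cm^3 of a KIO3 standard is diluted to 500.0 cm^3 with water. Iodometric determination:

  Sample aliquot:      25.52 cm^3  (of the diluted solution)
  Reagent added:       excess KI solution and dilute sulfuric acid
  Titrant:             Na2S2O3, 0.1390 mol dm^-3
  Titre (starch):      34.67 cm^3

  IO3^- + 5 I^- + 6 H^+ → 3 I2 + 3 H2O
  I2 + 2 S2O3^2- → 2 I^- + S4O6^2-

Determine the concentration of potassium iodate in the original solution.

0.7940 mol/L

n(S2O3^2-) = 0.03467 × 0.1390 = 4.819 × 10^-3 mol
n(I2) = n(S2O3^2-)/2 = 2.410 × 10^-3 mol
From the 1:3 ratio, n(IO3^-) in the aliquot = 1/3 × 2.410 × 10^-3 = 8.032 × 10^-4 mol
[IO3^-]_dilute = 8.032 × 10^-4 / 0.02552 = 0.03147 mol/L
[IO3^-]_original = 0.03147 × 500.0/19.82 = 0.7940 mol/L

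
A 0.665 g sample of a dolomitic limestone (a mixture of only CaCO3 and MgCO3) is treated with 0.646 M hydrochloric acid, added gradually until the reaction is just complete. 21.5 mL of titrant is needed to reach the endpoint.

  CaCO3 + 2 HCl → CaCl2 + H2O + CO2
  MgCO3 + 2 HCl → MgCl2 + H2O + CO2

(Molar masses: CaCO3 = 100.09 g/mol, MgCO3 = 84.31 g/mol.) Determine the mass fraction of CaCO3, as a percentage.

75.8 %

n(HCl) = 0.0215 × 0.646 = 0.0139 mol
Let x = n(CaCO3), y = n(MgCO3).
Titrant: 2x + 2y = 0.0139;  mass: 100.09x + 84.31y = 0.665
Solving, x = 5.04 × 10^-3 mol, y = 1.91 × 10^-3 mol
mass of CaCO3 = 5.04 × 10^-3 × 100.09 = 0.504 g
% CaCO3 = 0.504 / 0.665 × 100 = 75.8 %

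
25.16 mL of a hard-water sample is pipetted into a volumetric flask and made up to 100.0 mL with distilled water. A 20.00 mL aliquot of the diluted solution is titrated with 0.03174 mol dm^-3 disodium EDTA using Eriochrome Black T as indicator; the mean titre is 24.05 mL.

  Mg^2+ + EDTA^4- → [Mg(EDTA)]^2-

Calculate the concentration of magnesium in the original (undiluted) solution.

n(EDTA) = 0.02405 × 0.03174 = 7.633 × 10^-4 mol
n(Mg2+) in the aliquot = 7.633 × 10^-4 mol (1:1 ratio)
[Mg2+]_dilute = 7.633 × 10^-4 / 0.02000 = 0.03817 mol/L
Dilution factor = 100.0 / 25.16 = 3.975
[Mg2+]_stock = 0.03817 × 3.975 = 0.1517 mol/L

0.1517 mol/L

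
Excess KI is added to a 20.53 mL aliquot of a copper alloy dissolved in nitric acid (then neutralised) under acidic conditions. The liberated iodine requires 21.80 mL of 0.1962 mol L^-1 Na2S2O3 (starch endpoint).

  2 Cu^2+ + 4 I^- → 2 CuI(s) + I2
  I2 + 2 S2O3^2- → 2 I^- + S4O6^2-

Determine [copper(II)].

n(S2O3^2-) = 0.02180 × 0.1962 = 4.277 × 10^-3 mol
n(I2) = n(S2O3^2-)/2 = 2.139 × 10^-3 mol
From the 2:1 ratio, n(Cu2+) in the aliquot = 2/1 × 2.139 × 10^-3 = 4.277 × 10^-3 mol
[Cu2+] = 4.277 × 10^-3 / 0.02053 = 0.2083 mol/L

0.2083 mol/L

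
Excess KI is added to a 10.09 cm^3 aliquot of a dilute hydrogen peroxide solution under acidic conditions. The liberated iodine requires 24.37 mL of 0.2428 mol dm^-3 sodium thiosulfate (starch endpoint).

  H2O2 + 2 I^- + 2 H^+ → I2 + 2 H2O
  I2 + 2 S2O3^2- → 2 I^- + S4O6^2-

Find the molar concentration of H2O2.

n(S2O3^2-) = 0.02437 × 0.2428 = 5.917 × 10^-3 mol
n(I2) = n(S2O3^2-)/2 = 2.959 × 10^-3 mol
n(H2O2) in the aliquot = 2.959 × 10^-3 mol (1:1 ratio)
[H2O2] = 2.959 × 10^-3 / 0.01009 = 0.2932 mol/L

0.2932 mol/L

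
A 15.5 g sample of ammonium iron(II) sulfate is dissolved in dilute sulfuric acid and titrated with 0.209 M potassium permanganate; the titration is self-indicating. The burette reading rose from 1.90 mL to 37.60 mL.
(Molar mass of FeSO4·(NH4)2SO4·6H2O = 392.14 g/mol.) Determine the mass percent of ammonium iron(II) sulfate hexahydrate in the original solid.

94.4 %

MnO4^- + 5 Fe^2+ + 8 H^+ → Mn^2+ + 5 Fe^3+ + 4 H2O
n(KMnO4) = 0.0357 L × 0.209 mol/L = 7.46 × 10^-3 mol
From the 5:1 ratio, n(FeSO4·(NH4)2SO4·6H2O) = 5/1 × 7.46 × 10^-3 = 0.0373 mol
mass of FeSO4·(NH4)2SO4·6H2O = 0.0373 × 392.14 g/mol = 14.6 g
% FeSO4·(NH4)2SO4·6H2O = 14.6 / 15.5 × 100 = 94.4 %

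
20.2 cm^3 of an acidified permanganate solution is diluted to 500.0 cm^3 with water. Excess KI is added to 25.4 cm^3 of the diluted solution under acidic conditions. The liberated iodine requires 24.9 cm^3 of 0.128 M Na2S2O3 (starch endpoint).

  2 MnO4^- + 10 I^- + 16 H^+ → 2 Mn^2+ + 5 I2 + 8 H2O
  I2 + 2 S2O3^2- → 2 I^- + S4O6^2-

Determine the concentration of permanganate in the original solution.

0.621 M

n(S2O3^2-) = 0.0249 × 0.128 = 3.19 × 10^-3 mol
n(I2) = n(S2O3^2-)/2 = 1.59 × 10^-3 mol
From the 2:5 ratio, n(MnO4^-) in the aliquot = 2/5 × 1.59 × 10^-3 = 6.37 × 10^-4 mol
[MnO4^-]_dilute = 6.37 × 10^-4 / 0.0254 = 0.0251 mol/L
[MnO4^-]_original = 0.0251 × 500.0/20.2 = 0.621 mol/L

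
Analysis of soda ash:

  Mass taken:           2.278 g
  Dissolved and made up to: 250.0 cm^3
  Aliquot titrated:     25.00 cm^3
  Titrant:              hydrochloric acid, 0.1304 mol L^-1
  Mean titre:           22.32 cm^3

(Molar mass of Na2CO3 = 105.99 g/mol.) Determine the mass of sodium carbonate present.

Na2CO3 + 2 HCl → 2 NaCl + H2O + CO2
n(HCl) per titration = 0.02232 × 0.1304 = 2.911 × 10^-3 mol
From the 1:2 ratio, n(Na2CO3) in each aliquot = 1/2 × 2.911 × 10^-3 = 1.455 × 10^-3 mol
n(Na2CO3) in the whole flask = 1.455 × 10^-3 × 250.0/25.00 = 0.01455 mol
mass of Na2CO3 = 0.01455 × 105.99 = 1.542 g

1.542 g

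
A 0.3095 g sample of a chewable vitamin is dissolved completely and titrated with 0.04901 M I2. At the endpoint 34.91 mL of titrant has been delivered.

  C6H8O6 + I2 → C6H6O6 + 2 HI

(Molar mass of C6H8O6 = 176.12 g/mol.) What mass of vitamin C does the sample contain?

0.3013 g

n(I2) = 0.03491 L × 0.04901 mol/L = 1.711 × 10^-3 mol
n(C6H8O6) = 1.711 × 10^-3 mol (1:1 ratio)
mass of C6H8O6 = 1.711 × 10^-3 × 176.12 g/mol = 0.3013 g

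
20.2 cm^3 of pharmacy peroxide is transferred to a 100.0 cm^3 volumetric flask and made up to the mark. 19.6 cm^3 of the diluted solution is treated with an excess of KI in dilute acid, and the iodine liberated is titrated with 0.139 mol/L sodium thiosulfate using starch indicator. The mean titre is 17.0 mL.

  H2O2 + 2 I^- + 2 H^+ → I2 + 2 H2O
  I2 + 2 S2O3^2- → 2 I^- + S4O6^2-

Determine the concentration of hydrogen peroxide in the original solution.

n(S2O3^2-) = 0.0170 × 0.139 = 2.36 × 10^-3 mol
n(I2) = n(S2O3^2-)/2 = 1.18 × 10^-3 mol
n(H2O2) in the aliquot = 1.18 × 10^-3 mol (1:1 ratio)
[H2O2]_dilute = 1.18 × 10^-3 / 0.0196 = 0.0603 mol/L
[H2O2]_original = 0.0603 × 100.0/20.2 = 0.298 mol/L

0.298 mol/L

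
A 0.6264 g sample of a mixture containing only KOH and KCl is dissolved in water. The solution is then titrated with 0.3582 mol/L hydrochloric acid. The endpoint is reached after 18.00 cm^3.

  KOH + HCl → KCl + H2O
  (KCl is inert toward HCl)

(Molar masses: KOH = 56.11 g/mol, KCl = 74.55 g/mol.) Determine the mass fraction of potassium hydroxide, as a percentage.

n(HCl) = 0.01800 × 0.3582 = 6.448 × 10^-3 mol
Let x = n(KOH), y = n(KCl).
Titrant: 1x = 6.448 × 10^-3;  mass: 56.11x + 74.55y = 0.6264
Solving, x = 6.448 × 10^-3 mol, y = 3.550 × 10^-3 mol
mass of KOH = 6.448 × 10^-3 × 56.11 = 0.3618 g
% KOH = 0.3618 / 0.6264 × 100 = 57.75 %

57.75 %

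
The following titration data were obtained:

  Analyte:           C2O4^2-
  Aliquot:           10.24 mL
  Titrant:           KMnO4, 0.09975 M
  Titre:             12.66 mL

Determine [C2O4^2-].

2 MnO4^- + 5 C2O4^2- + 16 H^+ → 2 Mn^2+ + 10 CO2 + 8 H2O
n(KMnO4) = 0.01266 L × 0.09975 mol/L = 1.263 × 10^-3 mol
From the 5:2 mole ratio, n(C2O4^2-) = 5/2 × 1.263 × 10^-3 = 3.157 × 10^-3 mol
[C2O4^2-] = 3.157 × 10^-3 mol / 0.01024 L = 0.3083 mol/L

0.3083 M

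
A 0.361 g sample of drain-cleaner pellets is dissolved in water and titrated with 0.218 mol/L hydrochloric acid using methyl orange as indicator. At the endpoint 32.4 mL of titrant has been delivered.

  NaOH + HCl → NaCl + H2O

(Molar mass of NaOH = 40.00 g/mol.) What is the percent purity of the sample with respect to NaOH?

n(HCl) = 0.0324 L × 0.218 mol/L = 7.06 × 10^-3 mol
n(NaOH) = 7.06 × 10^-3 mol (1:1 ratio)
mass of NaOH = 7.06 × 10^-3 × 40.00 g/mol = 0.283 g
% NaOH = 0.283 / 0.361 × 100 = 78.3 %

78.3 %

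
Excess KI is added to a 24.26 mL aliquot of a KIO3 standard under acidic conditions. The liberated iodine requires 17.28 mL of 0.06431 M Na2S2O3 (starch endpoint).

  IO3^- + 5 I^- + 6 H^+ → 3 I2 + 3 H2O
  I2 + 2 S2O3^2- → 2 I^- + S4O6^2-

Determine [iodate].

n(S2O3^2-) = 0.01728 × 0.06431 = 1.111 × 10^-3 mol
n(I2) = n(S2O3^2-)/2 = 5.556 × 10^-4 mol
From the 1:3 ratio, n(IO3^-) in the aliquot = 1/3 × 5.556 × 10^-4 = 1.852 × 10^-4 mol
[IO3^-] = 1.852 × 10^-4 / 0.02426 = 0.007634 mol/L

0.007634 M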